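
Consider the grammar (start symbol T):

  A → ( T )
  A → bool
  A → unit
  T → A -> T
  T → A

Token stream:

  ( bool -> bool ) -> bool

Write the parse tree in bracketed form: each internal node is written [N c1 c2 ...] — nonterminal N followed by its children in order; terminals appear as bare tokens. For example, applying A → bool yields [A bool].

[T [A ( [T [A bool] -> [T [A bool]]] )] -> [T [A bool]]]

T
A -> T
( T ) -> T
( A -> T ) -> T
( bool -> T ) -> T
( bool -> A ) -> T
( bool -> bool ) -> T
( bool -> bool ) -> A
( bool -> bool ) -> bool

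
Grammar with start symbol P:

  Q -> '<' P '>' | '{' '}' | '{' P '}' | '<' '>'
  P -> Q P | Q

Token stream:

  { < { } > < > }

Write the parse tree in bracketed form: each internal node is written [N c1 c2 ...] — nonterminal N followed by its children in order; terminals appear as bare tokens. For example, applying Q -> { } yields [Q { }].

P
Q
{ P }
{ Q P }
{ < P > P }
{ < Q > P }
{ < { } > P }
{ < { } > Q }
{ < { } > < > }

[P [Q { [P [Q < [P [Q { }]] >] [P [Q < >]]] }]]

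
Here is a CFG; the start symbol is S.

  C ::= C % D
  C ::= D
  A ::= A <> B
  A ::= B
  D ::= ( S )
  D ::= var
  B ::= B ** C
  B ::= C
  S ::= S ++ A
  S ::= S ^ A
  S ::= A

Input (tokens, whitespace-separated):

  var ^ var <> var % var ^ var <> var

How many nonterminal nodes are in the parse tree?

[S [S [S [A [B [C [D var]]]]] ^ [A [A [B [C [D var]]]] <> [B [C [C [D var]] % [D var]]]]] ^ [A [A [B [C [D var]]]] <> [B [C [D var]]]]]

25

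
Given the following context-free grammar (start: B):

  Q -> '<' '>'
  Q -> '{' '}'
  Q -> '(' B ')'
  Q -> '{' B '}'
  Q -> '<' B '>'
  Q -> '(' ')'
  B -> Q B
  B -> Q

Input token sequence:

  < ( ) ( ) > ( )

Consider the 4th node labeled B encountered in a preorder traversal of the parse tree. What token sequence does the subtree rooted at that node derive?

( )

[B [Q < [B [Q ( )] [B [Q ( )]]] >] [B [Q ( )]]]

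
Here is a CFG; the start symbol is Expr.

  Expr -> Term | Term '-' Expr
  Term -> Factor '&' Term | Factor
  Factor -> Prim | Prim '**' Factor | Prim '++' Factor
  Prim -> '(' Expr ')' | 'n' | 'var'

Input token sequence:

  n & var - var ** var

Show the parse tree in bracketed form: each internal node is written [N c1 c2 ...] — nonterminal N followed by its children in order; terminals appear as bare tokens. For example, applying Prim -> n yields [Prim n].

[Expr [Term [Factor [Prim n]] & [Term [Factor [Prim var]]]] - [Expr [Term [Factor [Prim var] ** [Factor [Prim var]]]]]]

Expr
Term - Expr
Factor & Term - Expr
Prim & Term - Expr
n & Term - Expr
n & Factor - Expr
n & Prim - Expr
n & var - Expr
n & var - Term
n & var - Factor
n & var - Prim ** Factor
n & var - var ** Factor
n & var - var ** Prim
n & var - var ** var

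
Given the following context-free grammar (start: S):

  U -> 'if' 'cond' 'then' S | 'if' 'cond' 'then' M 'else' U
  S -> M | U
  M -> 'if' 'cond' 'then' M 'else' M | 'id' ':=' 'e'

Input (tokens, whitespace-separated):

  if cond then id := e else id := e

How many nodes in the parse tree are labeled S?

[S [M if cond then [M id := e] else [M id := e]]]

1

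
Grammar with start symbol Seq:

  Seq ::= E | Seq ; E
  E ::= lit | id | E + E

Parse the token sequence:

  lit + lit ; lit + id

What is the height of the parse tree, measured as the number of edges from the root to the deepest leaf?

[Seq [Seq [E [E lit] + [E lit]]] ; [E [E lit] + [E id]]]

4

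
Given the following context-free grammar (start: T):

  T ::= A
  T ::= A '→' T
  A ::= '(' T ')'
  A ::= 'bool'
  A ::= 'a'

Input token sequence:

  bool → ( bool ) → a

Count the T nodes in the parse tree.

[T [A bool] → [T [A ( [T [A bool]] )] → [T [A a]]]]

4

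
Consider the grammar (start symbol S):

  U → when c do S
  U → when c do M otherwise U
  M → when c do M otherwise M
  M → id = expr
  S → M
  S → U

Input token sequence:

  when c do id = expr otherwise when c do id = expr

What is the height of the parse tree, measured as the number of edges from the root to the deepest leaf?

5

[S [U when c do [M id = expr] otherwise [U when c do [S [M id = expr]]]]]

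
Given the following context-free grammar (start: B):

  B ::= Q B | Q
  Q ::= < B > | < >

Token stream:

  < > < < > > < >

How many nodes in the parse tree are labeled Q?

[B [Q < >] [B [Q < [B [Q < >]] >] [B [Q < >]]]]

4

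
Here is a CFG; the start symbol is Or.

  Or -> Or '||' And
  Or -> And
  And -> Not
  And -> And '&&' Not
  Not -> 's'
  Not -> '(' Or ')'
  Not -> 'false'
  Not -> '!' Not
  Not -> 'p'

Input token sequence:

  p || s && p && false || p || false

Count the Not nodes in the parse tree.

[Or [Or [Or [Or [And [Not p]]] || [And [And [And [Not s]] && [Not p]] && [Not false]]] || [And [Not p]]] || [And [Not false]]]

6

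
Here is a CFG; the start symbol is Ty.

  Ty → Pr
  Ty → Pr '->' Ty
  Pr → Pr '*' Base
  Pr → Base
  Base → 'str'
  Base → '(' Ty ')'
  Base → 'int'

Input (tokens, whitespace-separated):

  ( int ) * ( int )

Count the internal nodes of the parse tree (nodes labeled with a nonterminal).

11

[Ty [Pr [Pr [Base ( [Ty [Pr [Base int]]] )]] * [Base ( [Ty [Pr [Base int]]] )]]]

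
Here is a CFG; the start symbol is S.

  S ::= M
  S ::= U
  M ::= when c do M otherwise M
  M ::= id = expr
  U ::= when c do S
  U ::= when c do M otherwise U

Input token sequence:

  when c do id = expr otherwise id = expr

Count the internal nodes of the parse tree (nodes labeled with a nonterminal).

[S [M when c do [M id = expr] otherwise [M id = expr]]]

4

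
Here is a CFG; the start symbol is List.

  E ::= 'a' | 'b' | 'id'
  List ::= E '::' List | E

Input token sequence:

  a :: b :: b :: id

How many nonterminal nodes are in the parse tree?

8

[List [E a] :: [List [E b] :: [List [E b] :: [List [E id]]]]]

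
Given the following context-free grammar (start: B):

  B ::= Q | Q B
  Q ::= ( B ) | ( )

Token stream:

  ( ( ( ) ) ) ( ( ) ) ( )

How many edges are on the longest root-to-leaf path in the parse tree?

6

[B [Q ( [B [Q ( [B [Q ( )]] )]] )] [B [Q ( [B [Q ( )]] )] [B [Q ( )]]]]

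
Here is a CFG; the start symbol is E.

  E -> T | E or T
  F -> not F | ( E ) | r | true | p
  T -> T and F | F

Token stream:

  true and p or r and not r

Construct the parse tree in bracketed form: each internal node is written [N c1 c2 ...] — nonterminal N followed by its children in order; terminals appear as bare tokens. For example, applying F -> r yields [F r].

E
E or T
T or T
T and F or T
F and F or T
true and F or T
true and p or T
true and p or T and F
true and p or F and F
true and p or r and F
true and p or r and not F
true and p or r and not r

[E [E [T [T [F true]] and [F p]]] or [T [T [F r]] and [F not [F r]]]]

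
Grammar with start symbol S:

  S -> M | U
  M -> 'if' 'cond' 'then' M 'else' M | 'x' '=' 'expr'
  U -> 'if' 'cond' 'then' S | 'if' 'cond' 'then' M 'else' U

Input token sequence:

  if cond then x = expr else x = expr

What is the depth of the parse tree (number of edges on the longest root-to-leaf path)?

3

[S [M if cond then [M x = expr] else [M x = expr]]]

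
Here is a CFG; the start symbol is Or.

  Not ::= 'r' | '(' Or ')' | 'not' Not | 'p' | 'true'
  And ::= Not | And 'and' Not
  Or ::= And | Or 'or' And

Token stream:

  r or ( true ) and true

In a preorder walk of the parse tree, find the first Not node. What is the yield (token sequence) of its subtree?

[Or [Or [And [Not r]]] or [And [And [Not ( [Or [And [Not true]]] )]] and [Not true]]]

r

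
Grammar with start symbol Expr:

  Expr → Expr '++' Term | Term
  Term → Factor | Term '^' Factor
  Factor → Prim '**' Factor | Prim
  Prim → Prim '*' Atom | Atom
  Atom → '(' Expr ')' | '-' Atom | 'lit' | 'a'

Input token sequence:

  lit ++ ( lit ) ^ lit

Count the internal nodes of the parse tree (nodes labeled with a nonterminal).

19

[Expr [Expr [Term [Factor [Prim [Atom lit]]]]] ++ [Term [Term [Factor [Prim [Atom ( [Expr [Term [Factor [Prim [Atom lit]]]]] )]]]] ^ [Factor [Prim [Atom lit]]]]]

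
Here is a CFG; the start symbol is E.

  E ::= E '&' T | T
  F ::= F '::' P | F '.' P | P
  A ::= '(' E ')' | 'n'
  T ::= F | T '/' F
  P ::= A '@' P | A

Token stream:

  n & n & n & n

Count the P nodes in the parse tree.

[E [E [E [E [T [F [P [A n]]]]] & [T [F [P [A n]]]]] & [T [F [P [A n]]]]] & [T [F [P [A n]]]]]

4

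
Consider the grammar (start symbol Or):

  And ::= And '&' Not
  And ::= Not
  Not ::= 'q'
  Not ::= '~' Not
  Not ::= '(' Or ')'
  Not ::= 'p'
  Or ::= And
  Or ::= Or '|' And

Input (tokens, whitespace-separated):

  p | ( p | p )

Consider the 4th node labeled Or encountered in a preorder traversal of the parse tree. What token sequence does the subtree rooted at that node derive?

p

[Or [Or [And [Not p]]] | [And [Not ( [Or [Or [And [Not p]]] | [And [Not p]]] )]]]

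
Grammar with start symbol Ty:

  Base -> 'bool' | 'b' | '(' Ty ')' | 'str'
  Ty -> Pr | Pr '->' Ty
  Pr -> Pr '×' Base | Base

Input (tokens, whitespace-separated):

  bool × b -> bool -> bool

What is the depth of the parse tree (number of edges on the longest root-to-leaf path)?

5

[Ty [Pr [Pr [Base bool]] × [Base b]] -> [Ty [Pr [Base bool]] -> [Ty [Pr [Base bool]]]]]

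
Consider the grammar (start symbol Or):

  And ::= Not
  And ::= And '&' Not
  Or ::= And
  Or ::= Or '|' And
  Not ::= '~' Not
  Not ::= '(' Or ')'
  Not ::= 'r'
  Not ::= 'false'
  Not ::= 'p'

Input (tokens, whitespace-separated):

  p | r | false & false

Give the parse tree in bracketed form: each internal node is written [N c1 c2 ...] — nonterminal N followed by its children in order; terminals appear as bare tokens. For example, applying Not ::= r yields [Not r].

[Or [Or [Or [And [Not p]]] | [And [Not r]]] | [And [And [Not false]] & [Not false]]]

Or
Or | And
Or | And | And
And | And | And
Not | And | And
p | And | And
p | Not | And
p | r | And
p | r | And & Not
p | r | Not & Not
p | r | false & Not
p | r | false & false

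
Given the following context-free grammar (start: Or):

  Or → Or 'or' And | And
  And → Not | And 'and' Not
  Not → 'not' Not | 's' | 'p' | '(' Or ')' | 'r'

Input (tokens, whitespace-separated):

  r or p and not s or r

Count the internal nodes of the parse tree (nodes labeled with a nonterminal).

12

[Or [Or [Or [And [Not r]]] or [And [And [Not p]] and [Not not [Not s]]]] or [And [Not r]]]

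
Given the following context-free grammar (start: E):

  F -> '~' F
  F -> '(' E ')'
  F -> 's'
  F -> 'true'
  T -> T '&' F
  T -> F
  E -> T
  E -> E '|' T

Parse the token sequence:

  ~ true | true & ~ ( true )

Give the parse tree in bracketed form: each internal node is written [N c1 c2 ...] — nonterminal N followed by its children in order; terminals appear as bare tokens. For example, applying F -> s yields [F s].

E
E | T
T | T
F | T
~ F | T
~ true | T
~ true | T & F
~ true | F & F
~ true | true & F
~ true | true & ~ F
~ true | true & ~ ( E )
~ true | true & ~ ( T )
~ true | true & ~ ( F )
~ true | true & ~ ( true )

[E [E [T [F ~ [F true]]]] | [T [T [F true]] & [F ~ [F ( [E [T [F true]]] )]]]]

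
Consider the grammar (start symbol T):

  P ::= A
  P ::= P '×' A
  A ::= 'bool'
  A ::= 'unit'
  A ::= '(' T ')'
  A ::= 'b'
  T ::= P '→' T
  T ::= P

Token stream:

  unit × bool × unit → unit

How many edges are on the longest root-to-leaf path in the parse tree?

5

[T [P [P [P [A unit]] × [A bool]] × [A unit]] → [T [P [A unit]]]]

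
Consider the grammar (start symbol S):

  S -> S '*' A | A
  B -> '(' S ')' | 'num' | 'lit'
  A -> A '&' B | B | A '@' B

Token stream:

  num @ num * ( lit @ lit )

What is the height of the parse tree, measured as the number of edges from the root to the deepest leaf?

7

[S [S [A [A [B num]] @ [B num]]] * [A [B ( [S [A [A [B lit]] @ [B lit]]] )]]]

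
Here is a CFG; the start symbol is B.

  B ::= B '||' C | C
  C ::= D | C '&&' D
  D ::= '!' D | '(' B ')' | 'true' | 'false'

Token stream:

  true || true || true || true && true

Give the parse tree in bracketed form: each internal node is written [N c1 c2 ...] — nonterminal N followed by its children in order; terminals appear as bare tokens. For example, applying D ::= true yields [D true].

B
B || C
B || C || C
B || C || C || C
C || C || C || C
D || C || C || C
true || C || C || C
true || D || C || C
true || true || C || C
true || true || D || C
true || true || true || C
true || true || true || C && D
true || true || true || D && D
true || true || true || true && D
true || true || true || true && true

[B [B [B [B [C [D true]]] || [C [D true]]] || [C [D true]]] || [C [C [D true]] && [D true]]]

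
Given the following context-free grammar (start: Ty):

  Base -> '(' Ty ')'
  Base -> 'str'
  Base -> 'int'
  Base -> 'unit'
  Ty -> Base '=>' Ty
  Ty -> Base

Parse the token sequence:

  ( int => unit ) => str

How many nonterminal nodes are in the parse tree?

[Ty [Base ( [Ty [Base int] => [Ty [Base unit]]] )] => [Ty [Base str]]]

8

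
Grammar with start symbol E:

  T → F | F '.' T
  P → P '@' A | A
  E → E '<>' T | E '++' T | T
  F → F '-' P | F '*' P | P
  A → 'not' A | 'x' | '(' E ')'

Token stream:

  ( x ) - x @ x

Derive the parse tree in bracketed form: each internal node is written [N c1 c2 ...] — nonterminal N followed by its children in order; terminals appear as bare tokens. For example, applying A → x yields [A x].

[E [T [F [F [P [A ( [E [T [F [P [A x]]]]] )]]] - [P [P [A x]] @ [A x]]]]]

E
T
F
F - P
P - P
A - P
( E ) - P
( T ) - P
( F ) - P
( P ) - P
( A ) - P
( x ) - P
( x ) - P @ A
( x ) - A @ A
( x ) - x @ A
( x ) - x @ x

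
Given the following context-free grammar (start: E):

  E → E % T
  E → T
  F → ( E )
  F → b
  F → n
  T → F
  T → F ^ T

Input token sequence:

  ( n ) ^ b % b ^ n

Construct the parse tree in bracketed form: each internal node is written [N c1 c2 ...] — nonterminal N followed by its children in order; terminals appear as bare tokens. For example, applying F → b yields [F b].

E
E % T
T % T
F ^ T % T
( E ) ^ T % T
( T ) ^ T % T
( F ) ^ T % T
( n ) ^ T % T
( n ) ^ F % T
( n ) ^ b % T
( n ) ^ b % F ^ T
( n ) ^ b % b ^ T
( n ) ^ b % b ^ F
( n ) ^ b % b ^ n

[E [E [T [F ( [E [T [F n]]] )] ^ [T [F b]]]] % [T [F b] ^ [T [F n]]]]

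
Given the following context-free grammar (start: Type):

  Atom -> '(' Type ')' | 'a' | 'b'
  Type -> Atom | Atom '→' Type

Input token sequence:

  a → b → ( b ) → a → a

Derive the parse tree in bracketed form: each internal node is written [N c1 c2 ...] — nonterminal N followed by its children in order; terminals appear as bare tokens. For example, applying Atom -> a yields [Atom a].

Type
Atom → Type
a → Type
a → Atom → Type
a → b → Type
a → b → Atom → Type
a → b → ( Type ) → Type
a → b → ( Atom ) → Type
a → b → ( b ) → Type
a → b → ( b ) → Atom → Type
a → b → ( b ) → a → Type
a → b → ( b ) → a → Atom
a → b → ( b ) → a → a

[Type [Atom a] → [Type [Atom b] → [Type [Atom ( [Type [Atom b]] )] → [Type [Atom a] → [Type [Atom a]]]]]]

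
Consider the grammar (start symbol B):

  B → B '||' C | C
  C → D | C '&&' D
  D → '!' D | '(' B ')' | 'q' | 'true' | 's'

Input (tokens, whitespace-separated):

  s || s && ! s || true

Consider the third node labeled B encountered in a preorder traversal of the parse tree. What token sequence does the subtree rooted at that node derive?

s

[B [B [B [C [D s]]] || [C [C [D s]] && [D ! [D s]]]] || [C [D true]]]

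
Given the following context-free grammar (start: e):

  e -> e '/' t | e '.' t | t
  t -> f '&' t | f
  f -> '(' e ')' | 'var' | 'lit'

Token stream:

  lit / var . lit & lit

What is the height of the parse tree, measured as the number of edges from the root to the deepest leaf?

5

[e [e [e [t [f lit]]] / [t [f var]]] . [t [f lit] & [t [f lit]]]]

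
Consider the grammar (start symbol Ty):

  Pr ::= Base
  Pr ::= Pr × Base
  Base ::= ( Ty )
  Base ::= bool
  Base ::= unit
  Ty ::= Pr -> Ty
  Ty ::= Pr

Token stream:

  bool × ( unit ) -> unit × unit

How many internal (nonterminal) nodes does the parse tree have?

13

[Ty [Pr [Pr [Base bool]] × [Base ( [Ty [Pr [Base unit]]] )]] -> [Ty [Pr [Pr [Base unit]] × [Base unit]]]]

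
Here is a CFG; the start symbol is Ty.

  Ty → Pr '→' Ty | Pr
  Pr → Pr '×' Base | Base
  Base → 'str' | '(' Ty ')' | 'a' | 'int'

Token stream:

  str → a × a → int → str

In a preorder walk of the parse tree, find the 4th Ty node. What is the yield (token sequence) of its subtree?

str

[Ty [Pr [Base str]] → [Ty [Pr [Pr [Base a]] × [Base a]] → [Ty [Pr [Base int]] → [Ty [Pr [Base str]]]]]]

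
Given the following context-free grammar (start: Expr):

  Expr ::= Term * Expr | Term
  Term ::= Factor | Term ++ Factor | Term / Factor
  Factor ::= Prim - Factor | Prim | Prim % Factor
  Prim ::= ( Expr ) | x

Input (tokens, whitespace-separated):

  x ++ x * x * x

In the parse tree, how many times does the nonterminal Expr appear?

3

[Expr [Term [Term [Factor [Prim x]]] ++ [Factor [Prim x]]] * [Expr [Term [Factor [Prim x]]] * [Expr [Term [Factor [Prim x]]]]]]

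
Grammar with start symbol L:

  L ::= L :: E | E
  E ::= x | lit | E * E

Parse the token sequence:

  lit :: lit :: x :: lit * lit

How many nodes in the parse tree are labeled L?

4

[L [L [L [L [E lit]] :: [E lit]] :: [E x]] :: [E [E lit] * [E lit]]]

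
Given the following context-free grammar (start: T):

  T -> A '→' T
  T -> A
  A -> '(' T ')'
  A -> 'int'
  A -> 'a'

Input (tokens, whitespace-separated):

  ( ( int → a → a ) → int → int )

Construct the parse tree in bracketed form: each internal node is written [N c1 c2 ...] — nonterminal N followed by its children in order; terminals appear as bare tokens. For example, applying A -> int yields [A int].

[T [A ( [T [A ( [T [A int] → [T [A a] → [T [A a]]]] )] → [T [A int] → [T [A int]]]] )]]

T
A
( T )
( A → T )
( ( T ) → T )
( ( A → T ) → T )
( ( int → T ) → T )
( ( int → A → T ) → T )
( ( int → a → T ) → T )
( ( int → a → A ) → T )
( ( int → a → a ) → T )
( ( int → a → a ) → A → T )
( ( int → a → a ) → int → T )
( ( int → a → a ) → int → A )
( ( int → a → a ) → int → int )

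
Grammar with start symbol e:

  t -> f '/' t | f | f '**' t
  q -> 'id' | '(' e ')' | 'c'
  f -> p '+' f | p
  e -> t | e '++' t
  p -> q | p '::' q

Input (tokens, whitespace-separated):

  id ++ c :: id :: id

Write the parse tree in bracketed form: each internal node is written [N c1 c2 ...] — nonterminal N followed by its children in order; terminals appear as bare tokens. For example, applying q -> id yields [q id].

[e [e [t [f [p [q id]]]]] ++ [t [f [p [p [p [q c]] :: [q id]] :: [q id]]]]]

e
e ++ t
t ++ t
f ++ t
p ++ t
q ++ t
id ++ t
id ++ f
id ++ p
id ++ p :: q
id ++ p :: q :: q
id ++ q :: q :: q
id ++ c :: q :: q
id ++ c :: id :: q
id ++ c :: id :: id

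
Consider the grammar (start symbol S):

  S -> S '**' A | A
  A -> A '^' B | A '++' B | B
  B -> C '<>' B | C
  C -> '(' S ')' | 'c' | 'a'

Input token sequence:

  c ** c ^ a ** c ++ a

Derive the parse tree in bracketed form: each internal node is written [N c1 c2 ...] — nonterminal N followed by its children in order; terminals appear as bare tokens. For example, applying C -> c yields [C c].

[S [S [S [A [B [C c]]]] ** [A [A [B [C c]]] ^ [B [C a]]]] ** [A [A [B [C c]]] ++ [B [C a]]]]

S
S ** A
S ** A ** A
A ** A ** A
B ** A ** A
C ** A ** A
c ** A ** A
c ** A ^ B ** A
c ** B ^ B ** A
c ** C ^ B ** A
c ** c ^ B ** A
c ** c ^ C ** A
c ** c ^ a ** A
c ** c ^ a ** A ++ B
c ** c ^ a ** B ++ B
c ** c ^ a ** C ++ B
c ** c ^ a ** c ++ B
c ** c ^ a ** c ++ C
c ** c ^ a ** c ++ a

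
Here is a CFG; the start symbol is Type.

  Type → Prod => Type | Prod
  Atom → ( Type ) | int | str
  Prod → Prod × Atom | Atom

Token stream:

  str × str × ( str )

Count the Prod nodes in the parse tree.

[Type [Prod [Prod [Prod [Atom str]] × [Atom str]] × [Atom ( [Type [Prod [Atom str]]] )]]]

4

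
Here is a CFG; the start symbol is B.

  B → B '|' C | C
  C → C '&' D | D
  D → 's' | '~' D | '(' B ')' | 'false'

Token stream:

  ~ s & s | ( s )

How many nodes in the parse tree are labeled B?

3

[B [B [C [C [D ~ [D s]]] & [D s]]] | [C [D ( [B [C [D s]]] )]]]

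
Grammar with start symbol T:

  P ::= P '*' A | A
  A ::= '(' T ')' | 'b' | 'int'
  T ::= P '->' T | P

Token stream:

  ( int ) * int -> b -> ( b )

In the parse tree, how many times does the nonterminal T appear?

[T [P [P [A ( [T [P [A int]]] )]] * [A int]] -> [T [P [A b]] -> [T [P [A ( [T [P [A b]]] )]]]]]

5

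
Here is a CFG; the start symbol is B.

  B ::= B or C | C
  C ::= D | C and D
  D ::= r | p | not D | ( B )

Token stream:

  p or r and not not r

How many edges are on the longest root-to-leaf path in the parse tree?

5

[B [B [C [D p]]] or [C [C [D r]] and [D not [D not [D r]]]]]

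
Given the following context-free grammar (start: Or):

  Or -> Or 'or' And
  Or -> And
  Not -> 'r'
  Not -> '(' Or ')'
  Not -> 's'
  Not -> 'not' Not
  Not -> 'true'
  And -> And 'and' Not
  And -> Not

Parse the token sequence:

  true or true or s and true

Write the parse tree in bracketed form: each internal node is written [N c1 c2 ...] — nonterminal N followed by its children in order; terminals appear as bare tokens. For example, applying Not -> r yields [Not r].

Or
Or or And
Or or And or And
And or And or And
Not or And or And
true or And or And
true or Not or And
true or true or And
true or true or And and Not
true or true or Not and Not
true or true or s and Not
true or true or s and true

[Or [Or [Or [And [Not true]]] or [And [Not true]]] or [And [And [Not s]] and [Not true]]]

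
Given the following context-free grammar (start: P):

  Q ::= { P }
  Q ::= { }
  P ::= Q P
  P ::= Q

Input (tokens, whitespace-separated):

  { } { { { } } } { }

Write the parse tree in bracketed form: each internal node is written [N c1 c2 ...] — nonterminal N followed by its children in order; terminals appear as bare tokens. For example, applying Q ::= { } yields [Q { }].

[P [Q { }] [P [Q { [P [Q { [P [Q { }]] }]] }] [P [Q { }]]]]

P
Q P
{ } P
{ } Q P
{ } { P } P
{ } { Q } P
{ } { { P } } P
{ } { { Q } } P
{ } { { { } } } P
{ } { { { } } } Q
{ } { { { } } } { }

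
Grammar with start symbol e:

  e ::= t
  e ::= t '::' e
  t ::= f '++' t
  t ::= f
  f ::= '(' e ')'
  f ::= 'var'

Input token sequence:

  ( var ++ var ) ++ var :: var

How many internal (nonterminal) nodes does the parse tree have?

13

[e [t [f ( [e [t [f var] ++ [t [f var]]]] )] ++ [t [f var]]] :: [e [t [f var]]]]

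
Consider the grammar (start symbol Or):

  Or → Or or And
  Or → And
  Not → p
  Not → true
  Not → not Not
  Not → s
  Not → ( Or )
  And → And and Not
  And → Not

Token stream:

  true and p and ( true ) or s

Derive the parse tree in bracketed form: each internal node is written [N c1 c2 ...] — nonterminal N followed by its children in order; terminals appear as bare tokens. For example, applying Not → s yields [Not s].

[Or [Or [And [And [And [Not true]] and [Not p]] and [Not ( [Or [And [Not true]]] )]]] or [And [Not s]]]

Or
Or or And
And or And
And and Not or And
And and Not and Not or And
Not and Not and Not or And
true and Not and Not or And
true and p and Not or And
true and p and ( Or ) or And
true and p and ( And ) or And
true and p and ( Not ) or And
true and p and ( true ) or And
true and p and ( true ) or Not
true and p and ( true ) or s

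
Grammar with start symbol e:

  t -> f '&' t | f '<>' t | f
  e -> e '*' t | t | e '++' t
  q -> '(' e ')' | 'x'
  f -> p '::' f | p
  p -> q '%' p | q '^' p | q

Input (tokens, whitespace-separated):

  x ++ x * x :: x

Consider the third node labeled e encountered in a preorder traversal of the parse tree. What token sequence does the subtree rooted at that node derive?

[e [e [e [t [f [p [q x]]]]] ++ [t [f [p [q x]]]]] * [t [f [p [q x]] :: [f [p [q x]]]]]]

x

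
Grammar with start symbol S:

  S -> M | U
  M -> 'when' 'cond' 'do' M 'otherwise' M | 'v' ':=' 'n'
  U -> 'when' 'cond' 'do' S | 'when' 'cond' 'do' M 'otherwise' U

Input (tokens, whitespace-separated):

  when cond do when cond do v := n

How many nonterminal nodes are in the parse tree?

[S [U when cond do [S [U when cond do [S [M v := n]]]]]]

6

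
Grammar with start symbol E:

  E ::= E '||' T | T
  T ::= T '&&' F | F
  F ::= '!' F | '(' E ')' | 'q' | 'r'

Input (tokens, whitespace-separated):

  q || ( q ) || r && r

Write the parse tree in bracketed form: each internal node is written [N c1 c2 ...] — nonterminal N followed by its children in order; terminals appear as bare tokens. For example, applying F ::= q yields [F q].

E
E || T
E || T || T
T || T || T
F || T || T
q || T || T
q || F || T
q || ( E ) || T
q || ( T ) || T
q || ( F ) || T
q || ( q ) || T
q || ( q ) || T && F
q || ( q ) || F && F
q || ( q ) || r && F
q || ( q ) || r && r

[E [E [E [T [F q]]] || [T [F ( [E [T [F q]]] )]]] || [T [T [F r]] && [F r]]]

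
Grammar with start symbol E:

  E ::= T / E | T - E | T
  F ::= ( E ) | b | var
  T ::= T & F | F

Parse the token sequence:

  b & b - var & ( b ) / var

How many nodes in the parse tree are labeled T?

[E [T [T [F b]] & [F b]] - [E [T [T [F var]] & [F ( [E [T [F b]]] )]] / [E [T [F var]]]]]

6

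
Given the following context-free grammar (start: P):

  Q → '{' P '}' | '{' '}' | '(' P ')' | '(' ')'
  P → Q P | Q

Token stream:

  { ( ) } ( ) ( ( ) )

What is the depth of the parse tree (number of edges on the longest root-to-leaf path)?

[P [Q { [P [Q ( )]] }] [P [Q ( )] [P [Q ( [P [Q ( )]] )]]]]

6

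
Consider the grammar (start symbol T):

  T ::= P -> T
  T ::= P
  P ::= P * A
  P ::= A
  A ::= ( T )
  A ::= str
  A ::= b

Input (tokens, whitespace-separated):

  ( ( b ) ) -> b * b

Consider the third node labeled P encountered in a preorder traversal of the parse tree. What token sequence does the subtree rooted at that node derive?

[T [P [A ( [T [P [A ( [T [P [A b]]] )]]] )]] -> [T [P [P [A b]] * [A b]]]]

b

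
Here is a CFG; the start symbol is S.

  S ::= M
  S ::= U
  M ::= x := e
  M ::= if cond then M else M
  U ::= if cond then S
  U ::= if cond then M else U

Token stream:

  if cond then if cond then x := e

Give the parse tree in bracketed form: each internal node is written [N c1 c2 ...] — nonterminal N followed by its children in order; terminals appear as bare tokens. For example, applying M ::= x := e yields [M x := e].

[S [U if cond then [S [U if cond then [S [M x := e]]]]]]

S
U
if cond then S
if cond then U
if cond then if cond then S
if cond then if cond then M
if cond then if cond then x := e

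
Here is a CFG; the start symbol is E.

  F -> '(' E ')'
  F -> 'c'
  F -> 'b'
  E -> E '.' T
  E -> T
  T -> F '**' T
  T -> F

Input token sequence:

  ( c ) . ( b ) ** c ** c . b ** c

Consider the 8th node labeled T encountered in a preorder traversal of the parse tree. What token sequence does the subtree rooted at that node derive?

[E [E [E [T [F ( [E [T [F c]]] )]]] . [T [F ( [E [T [F b]]] )] ** [T [F c] ** [T [F c]]]]] . [T [F b] ** [T [F c]]]]

c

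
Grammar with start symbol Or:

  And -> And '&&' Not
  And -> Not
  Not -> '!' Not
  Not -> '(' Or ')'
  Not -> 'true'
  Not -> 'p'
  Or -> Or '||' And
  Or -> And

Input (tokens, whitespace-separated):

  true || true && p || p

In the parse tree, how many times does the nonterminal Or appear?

[Or [Or [Or [And [Not true]]] || [And [And [Not true]] && [Not p]]] || [And [Not p]]]

3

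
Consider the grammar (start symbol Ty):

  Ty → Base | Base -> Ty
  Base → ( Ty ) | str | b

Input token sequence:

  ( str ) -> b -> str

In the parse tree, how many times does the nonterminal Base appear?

[Ty [Base ( [Ty [Base str]] )] -> [Ty [Base b] -> [Ty [Base str]]]]

4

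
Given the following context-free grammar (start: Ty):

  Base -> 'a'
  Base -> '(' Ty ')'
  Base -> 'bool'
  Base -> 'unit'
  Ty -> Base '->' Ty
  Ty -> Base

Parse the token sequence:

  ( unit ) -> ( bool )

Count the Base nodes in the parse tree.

[Ty [Base ( [Ty [Base unit]] )] -> [Ty [Base ( [Ty [Base bool]] )]]]

4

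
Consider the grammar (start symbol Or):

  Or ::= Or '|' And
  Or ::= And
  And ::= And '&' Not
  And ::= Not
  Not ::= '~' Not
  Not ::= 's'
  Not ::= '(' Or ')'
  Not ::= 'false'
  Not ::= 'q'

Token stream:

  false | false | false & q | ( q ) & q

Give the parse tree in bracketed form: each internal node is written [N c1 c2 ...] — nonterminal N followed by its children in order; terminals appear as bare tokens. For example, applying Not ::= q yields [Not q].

Or
Or | And
Or | And | And
Or | And | And | And
And | And | And | And
Not | And | And | And
false | And | And | And
false | Not | And | And
false | false | And | And
false | false | And & Not | And
false | false | Not & Not | And
false | false | false & Not | And
false | false | false & q | And
false | false | false & q | And & Not
false | false | false & q | Not & Not
false | false | false & q | ( Or ) & Not
false | false | false & q | ( And ) & Not
false | false | false & q | ( Not ) & Not
false | false | false & q | ( q ) & Not
false | false | false & q | ( q ) & q

[Or [Or [Or [Or [And [Not false]]] | [And [Not false]]] | [And [And [Not false]] & [Not q]]] | [And [And [Not ( [Or [And [Not q]]] )]] & [Not q]]]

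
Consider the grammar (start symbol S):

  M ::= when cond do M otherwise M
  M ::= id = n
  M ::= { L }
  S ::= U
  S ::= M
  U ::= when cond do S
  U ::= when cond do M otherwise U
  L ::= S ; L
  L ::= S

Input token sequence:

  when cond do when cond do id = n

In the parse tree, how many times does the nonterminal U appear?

[S [U when cond do [S [U when cond do [S [M id = n]]]]]]

2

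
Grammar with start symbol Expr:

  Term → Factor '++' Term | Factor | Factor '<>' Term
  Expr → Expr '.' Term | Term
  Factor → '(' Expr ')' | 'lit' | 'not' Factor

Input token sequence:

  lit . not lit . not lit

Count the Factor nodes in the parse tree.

[Expr [Expr [Expr [Term [Factor lit]]] . [Term [Factor not [Factor lit]]]] . [Term [Factor not [Factor lit]]]]

5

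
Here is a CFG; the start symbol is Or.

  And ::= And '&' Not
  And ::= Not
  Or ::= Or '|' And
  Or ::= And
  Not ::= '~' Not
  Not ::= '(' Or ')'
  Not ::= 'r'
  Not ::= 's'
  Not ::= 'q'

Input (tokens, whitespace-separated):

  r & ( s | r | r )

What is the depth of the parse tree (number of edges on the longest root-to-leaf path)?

[Or [And [And [Not r]] & [Not ( [Or [Or [Or [And [Not s]]] | [And [Not r]]] | [And [Not r]]] )]]]

8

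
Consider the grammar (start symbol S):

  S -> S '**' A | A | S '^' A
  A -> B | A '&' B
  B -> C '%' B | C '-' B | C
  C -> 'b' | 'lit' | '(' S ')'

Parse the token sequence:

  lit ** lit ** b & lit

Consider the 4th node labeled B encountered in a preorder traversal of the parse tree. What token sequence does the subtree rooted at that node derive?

lit

[S [S [S [A [B [C lit]]]] ** [A [B [C lit]]]] ** [A [A [B [C b]]] & [B [C lit]]]]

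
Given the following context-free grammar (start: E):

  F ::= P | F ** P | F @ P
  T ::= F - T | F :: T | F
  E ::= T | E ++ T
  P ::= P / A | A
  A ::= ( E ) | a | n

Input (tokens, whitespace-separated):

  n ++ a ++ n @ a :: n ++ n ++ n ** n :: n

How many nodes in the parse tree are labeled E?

[E [E [E [E [E [T [F [P [A n]]]]] ++ [T [F [P [A a]]]]] ++ [T [F [F [P [A n]]] @ [P [A a]]] :: [T [F [P [A n]]]]]] ++ [T [F [P [A n]]]]] ++ [T [F [F [P [A n]]] ** [P [A n]]] :: [T [F [P [A n]]]]]]

5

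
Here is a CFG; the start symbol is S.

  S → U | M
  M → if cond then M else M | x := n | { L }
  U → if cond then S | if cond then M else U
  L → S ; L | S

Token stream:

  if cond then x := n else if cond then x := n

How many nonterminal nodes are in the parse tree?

[S [U if cond then [M x := n] else [U if cond then [S [M x := n]]]]]

6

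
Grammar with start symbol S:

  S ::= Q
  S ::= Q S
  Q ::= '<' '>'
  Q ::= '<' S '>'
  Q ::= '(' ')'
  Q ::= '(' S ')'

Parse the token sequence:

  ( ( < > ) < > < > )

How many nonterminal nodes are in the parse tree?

10

[S [Q ( [S [Q ( [S [Q < >]] )] [S [Q < >] [S [Q < >]]]] )]]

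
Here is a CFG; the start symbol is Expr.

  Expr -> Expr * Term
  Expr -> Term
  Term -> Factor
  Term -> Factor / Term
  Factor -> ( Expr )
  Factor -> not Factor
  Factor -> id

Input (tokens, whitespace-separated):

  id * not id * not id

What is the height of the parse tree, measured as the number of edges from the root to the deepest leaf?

5

[Expr [Expr [Expr [Term [Factor id]]] * [Term [Factor not [Factor id]]]] * [Term [Factor not [Factor id]]]]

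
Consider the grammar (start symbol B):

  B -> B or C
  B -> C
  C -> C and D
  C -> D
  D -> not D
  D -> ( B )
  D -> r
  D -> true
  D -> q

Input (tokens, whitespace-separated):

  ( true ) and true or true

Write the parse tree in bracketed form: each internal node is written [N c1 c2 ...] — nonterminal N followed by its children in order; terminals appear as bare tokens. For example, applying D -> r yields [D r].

[B [B [C [C [D ( [B [C [D true]]] )]] and [D true]]] or [C [D true]]]

B
B or C
C or C
C and D or C
D and D or C
( B ) and D or C
( C ) and D or C
( D ) and D or C
( true ) and D or C
( true ) and true or C
( true ) and true or D
( true ) and true or true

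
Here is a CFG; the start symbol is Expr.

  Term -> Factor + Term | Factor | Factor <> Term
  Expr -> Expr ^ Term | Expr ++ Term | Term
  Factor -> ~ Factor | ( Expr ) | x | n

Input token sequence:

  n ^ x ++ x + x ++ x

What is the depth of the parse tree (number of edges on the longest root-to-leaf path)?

6

[Expr [Expr [Expr [Expr [Term [Factor n]]] ^ [Term [Factor x]]] ++ [Term [Factor x] + [Term [Factor x]]]] ++ [Term [Factor x]]]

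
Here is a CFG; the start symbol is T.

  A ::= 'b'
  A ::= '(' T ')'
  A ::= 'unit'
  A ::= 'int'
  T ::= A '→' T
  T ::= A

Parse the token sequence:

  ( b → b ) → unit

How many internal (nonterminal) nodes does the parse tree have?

[T [A ( [T [A b] → [T [A b]]] )] → [T [A unit]]]

8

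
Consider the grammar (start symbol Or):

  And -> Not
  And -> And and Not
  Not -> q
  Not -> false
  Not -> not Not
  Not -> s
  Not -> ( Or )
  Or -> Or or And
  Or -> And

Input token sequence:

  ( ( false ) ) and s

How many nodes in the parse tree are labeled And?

[Or [And [And [Not ( [Or [And [Not ( [Or [And [Not false]]] )]]] )]] and [Not s]]]

4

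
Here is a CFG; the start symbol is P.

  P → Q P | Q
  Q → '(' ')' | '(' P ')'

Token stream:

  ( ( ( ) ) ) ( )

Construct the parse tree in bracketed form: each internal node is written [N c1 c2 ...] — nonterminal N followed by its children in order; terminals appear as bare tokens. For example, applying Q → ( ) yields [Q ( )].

P
Q P
( P ) P
( Q ) P
( ( P ) ) P
( ( Q ) ) P
( ( ( ) ) ) P
( ( ( ) ) ) Q
( ( ( ) ) ) ( )

[P [Q ( [P [Q ( [P [Q ( )]] )]] )] [P [Q ( )]]]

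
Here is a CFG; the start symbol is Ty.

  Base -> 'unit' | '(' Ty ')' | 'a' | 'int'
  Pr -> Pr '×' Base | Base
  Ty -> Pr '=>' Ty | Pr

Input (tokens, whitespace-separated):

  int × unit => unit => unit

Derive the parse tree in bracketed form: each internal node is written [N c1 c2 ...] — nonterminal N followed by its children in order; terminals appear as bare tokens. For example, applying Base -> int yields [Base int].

[Ty [Pr [Pr [Base int]] × [Base unit]] => [Ty [Pr [Base unit]] => [Ty [Pr [Base unit]]]]]

Ty
Pr => Ty
Pr × Base => Ty
Base × Base => Ty
int × Base => Ty
int × unit => Ty
int × unit => Pr => Ty
int × unit => Base => Ty
int × unit => unit => Ty
int × unit => unit => Pr
int × unit => unit => Base
int × unit => unit => unit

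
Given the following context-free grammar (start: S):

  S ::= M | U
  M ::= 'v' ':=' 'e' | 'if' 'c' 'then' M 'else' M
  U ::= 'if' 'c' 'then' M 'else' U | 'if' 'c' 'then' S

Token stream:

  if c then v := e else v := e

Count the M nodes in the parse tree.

[S [M if c then [M v := e] else [M v := e]]]

3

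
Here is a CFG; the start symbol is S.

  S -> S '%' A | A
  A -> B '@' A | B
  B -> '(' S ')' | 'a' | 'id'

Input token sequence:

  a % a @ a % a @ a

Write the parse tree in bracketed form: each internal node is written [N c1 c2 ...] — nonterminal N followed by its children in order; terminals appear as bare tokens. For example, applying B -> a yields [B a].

[S [S [S [A [B a]]] % [A [B a] @ [A [B a]]]] % [A [B a] @ [A [B a]]]]

S
S % A
S % A % A
A % A % A
B % A % A
a % A % A
a % B @ A % A
a % a @ A % A
a % a @ B % A
a % a @ a % A
a % a @ a % B @ A
a % a @ a % a @ A
a % a @ a % a @ B
a % a @ a % a @ a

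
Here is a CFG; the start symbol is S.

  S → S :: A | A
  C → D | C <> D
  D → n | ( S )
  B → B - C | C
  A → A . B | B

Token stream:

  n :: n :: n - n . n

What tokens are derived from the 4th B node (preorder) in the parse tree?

n

[S [S [S [A [B [C [D n]]]]] :: [A [B [C [D n]]]]] :: [A [A [B [B [C [D n]]] - [C [D n]]]] . [B [C [D n]]]]]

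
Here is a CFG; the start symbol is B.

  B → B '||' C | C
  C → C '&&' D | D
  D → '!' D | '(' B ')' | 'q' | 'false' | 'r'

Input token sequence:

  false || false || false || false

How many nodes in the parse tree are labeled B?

[B [B [B [B [C [D false]]] || [C [D false]]] || [C [D false]]] || [C [D false]]]

4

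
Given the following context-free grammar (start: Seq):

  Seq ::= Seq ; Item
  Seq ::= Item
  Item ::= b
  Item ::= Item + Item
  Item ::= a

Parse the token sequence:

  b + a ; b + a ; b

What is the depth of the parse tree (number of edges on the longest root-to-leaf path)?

5

[Seq [Seq [Seq [Item [Item b] + [Item a]]] ; [Item [Item b] + [Item a]]] ; [Item b]]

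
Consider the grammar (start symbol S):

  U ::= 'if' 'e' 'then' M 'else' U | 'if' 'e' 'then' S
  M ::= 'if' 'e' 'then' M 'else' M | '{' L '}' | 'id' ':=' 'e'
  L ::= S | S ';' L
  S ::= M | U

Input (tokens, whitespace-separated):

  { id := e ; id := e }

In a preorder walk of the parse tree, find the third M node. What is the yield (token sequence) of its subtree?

[S [M { [L [S [M id := e]] ; [L [S [M id := e]]]] }]]

id := e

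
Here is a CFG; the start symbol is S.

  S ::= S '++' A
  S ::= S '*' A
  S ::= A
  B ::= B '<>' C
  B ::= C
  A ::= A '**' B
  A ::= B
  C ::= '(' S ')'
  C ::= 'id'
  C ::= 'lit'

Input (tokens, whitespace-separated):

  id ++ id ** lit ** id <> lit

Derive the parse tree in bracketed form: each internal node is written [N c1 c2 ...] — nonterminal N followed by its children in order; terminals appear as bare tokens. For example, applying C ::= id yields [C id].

S
S ++ A
A ++ A
B ++ A
C ++ A
id ++ A
id ++ A ** B
id ++ A ** B ** B
id ++ B ** B ** B
id ++ C ** B ** B
id ++ id ** B ** B
id ++ id ** C ** B
id ++ id ** lit ** B
id ++ id ** lit ** B <> C
id ++ id ** lit ** C <> C
id ++ id ** lit ** id <> C
id ++ id ** lit ** id <> lit

[S [S [A [B [C id]]]] ++ [A [A [A [B [C id]]] ** [B [C lit]]] ** [B [B [C id]] <> [C lit]]]]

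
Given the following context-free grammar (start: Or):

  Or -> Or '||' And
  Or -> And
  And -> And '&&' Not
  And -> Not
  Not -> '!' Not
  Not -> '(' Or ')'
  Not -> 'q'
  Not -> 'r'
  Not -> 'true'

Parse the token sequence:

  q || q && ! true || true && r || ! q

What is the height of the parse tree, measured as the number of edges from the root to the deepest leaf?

[Or [Or [Or [Or [And [Not q]]] || [And [And [Not q]] && [Not ! [Not true]]]] || [And [And [Not true]] && [Not r]]] || [And [Not ! [Not q]]]]

6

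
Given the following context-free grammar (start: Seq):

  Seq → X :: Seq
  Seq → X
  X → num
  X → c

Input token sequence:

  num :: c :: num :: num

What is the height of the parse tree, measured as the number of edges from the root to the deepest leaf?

[Seq [X num] :: [Seq [X c] :: [Seq [X num] :: [Seq [X num]]]]]

5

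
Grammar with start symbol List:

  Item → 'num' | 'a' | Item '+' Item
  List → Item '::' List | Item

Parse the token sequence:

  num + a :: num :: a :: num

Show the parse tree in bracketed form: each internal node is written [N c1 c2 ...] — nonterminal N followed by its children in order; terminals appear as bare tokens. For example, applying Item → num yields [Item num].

[List [Item [Item num] + [Item a]] :: [List [Item num] :: [List [Item a] :: [List [Item num]]]]]

List
Item :: List
Item + Item :: List
num + Item :: List
num + a :: List
num + a :: Item :: List
num + a :: num :: List
num + a :: num :: Item :: List
num + a :: num :: a :: List
num + a :: num :: a :: Item
num + a :: num :: a :: num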